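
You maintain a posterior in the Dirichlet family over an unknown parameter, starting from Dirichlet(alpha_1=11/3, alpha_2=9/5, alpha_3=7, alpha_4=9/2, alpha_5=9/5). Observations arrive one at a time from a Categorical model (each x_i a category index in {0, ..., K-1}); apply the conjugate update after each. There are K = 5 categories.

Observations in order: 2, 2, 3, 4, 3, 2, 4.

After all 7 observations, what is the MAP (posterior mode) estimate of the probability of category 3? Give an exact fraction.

165/623

obs 1: x=2 → posterior Dirichlet(11/3, 9/5, 8, 9/2, 9/5)
obs 2: x=2 → posterior Dirichlet(11/3, 9/5, 9, 9/2, 9/5)
obs 3: x=3 → posterior Dirichlet(11/3, 9/5, 9, 11/2, 9/5)
obs 4: x=4 → posterior Dirichlet(11/3, 9/5, 9, 11/2, 14/5)
obs 5: x=3 → posterior Dirichlet(11/3, 9/5, 9, 13/2, 14/5)
obs 6: x=2 → posterior Dirichlet(11/3, 9/5, 10, 13/2, 14/5)
obs 7: x=4 → posterior Dirichlet(11/3, 9/5, 10, 13/2, 19/5)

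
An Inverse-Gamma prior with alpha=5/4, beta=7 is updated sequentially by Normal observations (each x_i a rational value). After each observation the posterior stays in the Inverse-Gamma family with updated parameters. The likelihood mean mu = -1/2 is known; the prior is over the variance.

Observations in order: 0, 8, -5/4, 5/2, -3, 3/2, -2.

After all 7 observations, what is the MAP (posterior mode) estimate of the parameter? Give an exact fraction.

obs 1: x=0 → posterior Inverse-Gamma(7/4, 57/8)
obs 2: x=8 → posterior Inverse-Gamma(9/4, 173/4)
obs 3: x=-5/4 → posterior Inverse-Gamma(11/4, 1393/32)
obs 4: x=5/2 → posterior Inverse-Gamma(13/4, 1537/32)
obs 5: x=-3 → posterior Inverse-Gamma(15/4, 1637/32)
obs 6: x=3/2 → posterior Inverse-Gamma(17/4, 1701/32)
obs 7: x=-2 → posterior Inverse-Gamma(19/4, 1737/32)

1737/184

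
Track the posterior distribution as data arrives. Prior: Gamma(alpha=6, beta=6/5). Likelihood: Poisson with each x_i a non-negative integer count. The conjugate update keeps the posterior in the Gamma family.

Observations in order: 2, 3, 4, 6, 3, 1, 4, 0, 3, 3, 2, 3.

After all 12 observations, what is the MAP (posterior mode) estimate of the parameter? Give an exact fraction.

obs 1: x=2 → posterior Gamma(8, 11/5)
obs 2: x=3 → posterior Gamma(11, 16/5)
obs 3: x=4 → posterior Gamma(15, 21/5)
obs 4: x=6 → posterior Gamma(21, 26/5)
obs 5: x=3 → posterior Gamma(24, 31/5)
obs 6: x=1 → posterior Gamma(25, 36/5)
obs 7: x=4 → posterior Gamma(29, 41/5)
obs 8: x=0 → posterior Gamma(29, 46/5)
obs 9: x=3 → posterior Gamma(32, 51/5)
obs 10: x=3 → posterior Gamma(35, 56/5)
obs 11: x=2 → posterior Gamma(37, 61/5)
obs 12: x=3 → posterior Gamma(40, 66/5)

65/22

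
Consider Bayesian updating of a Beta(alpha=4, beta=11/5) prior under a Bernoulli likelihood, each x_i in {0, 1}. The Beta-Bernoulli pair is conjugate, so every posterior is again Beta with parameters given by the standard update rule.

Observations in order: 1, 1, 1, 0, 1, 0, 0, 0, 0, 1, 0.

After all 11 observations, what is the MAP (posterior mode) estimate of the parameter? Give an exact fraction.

10/19

obs 1: x=1 → posterior Beta(5, 11/5)
obs 2: x=1 → posterior Beta(6, 11/5)
obs 3: x=1 → posterior Beta(7, 11/5)
obs 4: x=0 → posterior Beta(7, 16/5)
obs 5: x=1 → posterior Beta(8, 16/5)
obs 6: x=0 → posterior Beta(8, 21/5)
obs 7: x=0 → posterior Beta(8, 26/5)
obs 8: x=0 → posterior Beta(8, 31/5)
obs 9: x=0 → posterior Beta(8, 36/5)
obs 10: x=1 → posterior Beta(9, 36/5)
obs 11: x=0 → posterior Beta(9, 41/5)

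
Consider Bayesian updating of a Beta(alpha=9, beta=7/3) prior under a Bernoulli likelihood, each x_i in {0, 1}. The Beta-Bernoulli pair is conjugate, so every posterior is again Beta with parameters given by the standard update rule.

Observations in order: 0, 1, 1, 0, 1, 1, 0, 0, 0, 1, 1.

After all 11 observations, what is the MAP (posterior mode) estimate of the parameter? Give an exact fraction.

obs 1: x=0 → posterior Beta(9, 10/3)
obs 2: x=1 → posterior Beta(10, 10/3)
obs 3: x=1 → posterior Beta(11, 10/3)
obs 4: x=0 → posterior Beta(11, 13/3)
obs 5: x=1 → posterior Beta(12, 13/3)
obs 6: x=1 → posterior Beta(13, 13/3)
obs 7: x=0 → posterior Beta(13, 16/3)
obs 8: x=0 → posterior Beta(13, 19/3)
obs 9: x=0 → posterior Beta(13, 22/3)
obs 10: x=1 → posterior Beta(14, 22/3)
obs 11: x=1 → posterior Beta(15, 22/3)

42/61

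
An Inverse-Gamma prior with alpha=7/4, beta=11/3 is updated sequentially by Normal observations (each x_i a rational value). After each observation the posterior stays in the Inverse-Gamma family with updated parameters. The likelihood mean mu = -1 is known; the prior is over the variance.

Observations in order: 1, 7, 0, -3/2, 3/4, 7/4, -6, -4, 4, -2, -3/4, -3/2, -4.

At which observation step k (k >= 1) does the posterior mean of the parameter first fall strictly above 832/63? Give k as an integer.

obs 1: x=1 → posterior Inverse-Gamma(9/4, 17/3)
obs 2: x=7 → posterior Inverse-Gamma(11/4, 113/3)
obs 3: x=0 → posterior Inverse-Gamma(13/4, 229/6)
obs 4: x=-3/2 → posterior Inverse-Gamma(15/4, 919/24)
obs 5: x=3/4 → posterior Inverse-Gamma(17/4, 3823/96)
obs 6: x=7/4 → posterior Inverse-Gamma(19/4, 2093/48)
obs 7: x=-6 → posterior Inverse-Gamma(21/4, 2693/48)
obs 8: x=-4 → posterior Inverse-Gamma(23/4, 2909/48)
obs 9: x=4 → posterior Inverse-Gamma(25/4, 3509/48)
obs 10: x=-2 → posterior Inverse-Gamma(27/4, 3533/48)
obs 11: x=-3/4 → posterior Inverse-Gamma(29/4, 7069/96)
obs 12: x=-3/2 → posterior Inverse-Gamma(31/4, 7081/96)
obs 13: x=-4 → posterior Inverse-Gamma(33/4, 7513/96)

k = 2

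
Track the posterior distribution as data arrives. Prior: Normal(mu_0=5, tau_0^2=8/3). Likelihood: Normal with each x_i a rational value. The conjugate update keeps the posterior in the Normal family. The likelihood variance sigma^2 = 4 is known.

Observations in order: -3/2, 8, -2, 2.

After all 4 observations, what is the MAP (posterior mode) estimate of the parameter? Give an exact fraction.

obs 1: x=-3/2 → posterior Normal(12/5, 8/5)
obs 2: x=8 → posterior Normal(4, 8/7)
obs 3: x=-2 → posterior Normal(8/3, 8/9)
obs 4: x=2 → posterior Normal(28/11, 8/11)

28/11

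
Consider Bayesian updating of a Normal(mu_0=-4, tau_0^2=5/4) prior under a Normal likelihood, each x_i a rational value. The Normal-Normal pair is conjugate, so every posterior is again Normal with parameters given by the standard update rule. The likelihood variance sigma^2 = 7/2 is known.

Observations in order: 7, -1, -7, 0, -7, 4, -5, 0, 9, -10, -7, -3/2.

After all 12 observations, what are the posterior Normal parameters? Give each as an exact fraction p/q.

obs 1: x=7 → posterior Normal(-21/19, 35/38)
obs 2: x=-1 → posterior Normal(-13/12, 35/48)
obs 3: x=-7 → posterior Normal(-61/29, 35/58)
obs 4: x=0 → posterior Normal(-61/34, 35/68)
obs 5: x=-7 → posterior Normal(-32/13, 35/78)
obs 6: x=4 → posterior Normal(-19/11, 35/88)
obs 7: x=-5 → posterior Normal(-101/49, 5/14)
obs 8: x=0 → posterior Normal(-101/54, 35/108)
obs 9: x=9 → posterior Normal(-56/59, 35/118)
obs 10: x=-10 → posterior Normal(-53/32, 35/128)
obs 11: x=-7 → posterior Normal(-47/23, 35/138)
obs 12: x=-3/2 → posterior Normal(-297/148, 35/148)

mu_0=-297/148, tau_0^2=35/148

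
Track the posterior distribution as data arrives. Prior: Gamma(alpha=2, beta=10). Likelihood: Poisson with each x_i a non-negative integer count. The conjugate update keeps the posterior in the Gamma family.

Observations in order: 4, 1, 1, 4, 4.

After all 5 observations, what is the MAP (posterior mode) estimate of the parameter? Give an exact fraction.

1

obs 1: x=4 → posterior Gamma(6, 11)
obs 2: x=1 → posterior Gamma(7, 12)
obs 3: x=1 → posterior Gamma(8, 13)
obs 4: x=4 → posterior Gamma(12, 14)
obs 5: x=4 → posterior Gamma(16, 15)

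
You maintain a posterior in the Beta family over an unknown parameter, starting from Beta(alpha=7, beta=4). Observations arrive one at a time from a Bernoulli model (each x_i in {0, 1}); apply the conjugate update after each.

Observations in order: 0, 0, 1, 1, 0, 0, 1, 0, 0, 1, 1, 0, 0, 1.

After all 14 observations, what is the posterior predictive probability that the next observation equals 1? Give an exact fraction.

obs 1: x=0 → posterior Beta(7, 5)
obs 2: x=0 → posterior Beta(7, 6)
obs 3: x=1 → posterior Beta(8, 6)
obs 4: x=1 → posterior Beta(9, 6)
obs 5: x=0 → posterior Beta(9, 7)
obs 6: x=0 → posterior Beta(9, 8)
obs 7: x=1 → posterior Beta(10, 8)
obs 8: x=0 → posterior Beta(10, 9)
obs 9: x=0 → posterior Beta(10, 10)
obs 10: x=1 → posterior Beta(11, 10)
obs 11: x=1 → posterior Beta(12, 10)
obs 12: x=0 → posterior Beta(12, 11)
obs 13: x=0 → posterior Beta(12, 12)
obs 14: x=1 → posterior Beta(13, 12)

13/25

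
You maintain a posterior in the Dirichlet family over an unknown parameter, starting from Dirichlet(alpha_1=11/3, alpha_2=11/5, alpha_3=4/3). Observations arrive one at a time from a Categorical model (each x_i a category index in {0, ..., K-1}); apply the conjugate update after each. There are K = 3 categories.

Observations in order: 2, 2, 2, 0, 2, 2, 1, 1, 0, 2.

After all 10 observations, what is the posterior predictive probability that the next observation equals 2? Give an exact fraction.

obs 1: x=2 → posterior Dirichlet(11/3, 11/5, 7/3)
obs 2: x=2 → posterior Dirichlet(11/3, 11/5, 10/3)
obs 3: x=2 → posterior Dirichlet(11/3, 11/5, 13/3)
obs 4: x=0 → posterior Dirichlet(14/3, 11/5, 13/3)
obs 5: x=2 → posterior Dirichlet(14/3, 11/5, 16/3)
obs 6: x=2 → posterior Dirichlet(14/3, 11/5, 19/3)
obs 7: x=1 → posterior Dirichlet(14/3, 16/5, 19/3)
obs 8: x=1 → posterior Dirichlet(14/3, 21/5, 19/3)
obs 9: x=0 → posterior Dirichlet(17/3, 21/5, 19/3)
obs 10: x=2 → posterior Dirichlet(17/3, 21/5, 22/3)

55/129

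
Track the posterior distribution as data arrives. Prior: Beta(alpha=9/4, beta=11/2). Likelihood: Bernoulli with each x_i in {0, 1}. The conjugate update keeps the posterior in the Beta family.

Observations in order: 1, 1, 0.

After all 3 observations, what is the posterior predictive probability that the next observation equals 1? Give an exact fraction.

obs 1: x=1 → posterior Beta(13/4, 11/2)
obs 2: x=1 → posterior Beta(17/4, 11/2)
obs 3: x=0 → posterior Beta(17/4, 13/2)

17/43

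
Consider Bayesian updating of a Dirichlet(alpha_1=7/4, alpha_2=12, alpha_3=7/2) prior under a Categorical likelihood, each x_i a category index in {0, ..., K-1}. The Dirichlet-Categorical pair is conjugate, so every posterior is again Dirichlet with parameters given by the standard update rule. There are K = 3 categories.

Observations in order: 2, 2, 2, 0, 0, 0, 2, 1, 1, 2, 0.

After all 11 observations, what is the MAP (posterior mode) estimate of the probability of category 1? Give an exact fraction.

52/101

obs 1: x=2 → posterior Dirichlet(7/4, 12, 9/2)
obs 2: x=2 → posterior Dirichlet(7/4, 12, 11/2)
obs 3: x=2 → posterior Dirichlet(7/4, 12, 13/2)
obs 4: x=0 → posterior Dirichlet(11/4, 12, 13/2)
obs 5: x=0 → posterior Dirichlet(15/4, 12, 13/2)
obs 6: x=0 → posterior Dirichlet(19/4, 12, 13/2)
obs 7: x=2 → posterior Dirichlet(19/4, 12, 15/2)
obs 8: x=1 → posterior Dirichlet(19/4, 13, 15/2)
obs 9: x=1 → posterior Dirichlet(19/4, 14, 15/2)
obs 10: x=2 → posterior Dirichlet(19/4, 14, 17/2)
obs 11: x=0 → posterior Dirichlet(23/4, 14, 17/2)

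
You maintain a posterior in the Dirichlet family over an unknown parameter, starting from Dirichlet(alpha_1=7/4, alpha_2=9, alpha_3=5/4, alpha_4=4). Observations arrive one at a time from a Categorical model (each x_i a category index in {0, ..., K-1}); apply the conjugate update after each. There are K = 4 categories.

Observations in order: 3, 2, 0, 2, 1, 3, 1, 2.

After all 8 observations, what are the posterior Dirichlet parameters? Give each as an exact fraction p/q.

alpha_1=11/4, alpha_2=11, alpha_3=17/4, alpha_4=6

obs 1: x=3 → posterior Dirichlet(7/4, 9, 5/4, 5)
obs 2: x=2 → posterior Dirichlet(7/4, 9, 9/4, 5)
obs 3: x=0 → posterior Dirichlet(11/4, 9, 9/4, 5)
obs 4: x=2 → posterior Dirichlet(11/4, 9, 13/4, 5)
obs 5: x=1 → posterior Dirichlet(11/4, 10, 13/4, 5)
obs 6: x=3 → posterior Dirichlet(11/4, 10, 13/4, 6)
obs 7: x=1 → posterior Dirichlet(11/4, 11, 13/4, 6)
obs 8: x=2 → posterior Dirichlet(11/4, 11, 17/4, 6)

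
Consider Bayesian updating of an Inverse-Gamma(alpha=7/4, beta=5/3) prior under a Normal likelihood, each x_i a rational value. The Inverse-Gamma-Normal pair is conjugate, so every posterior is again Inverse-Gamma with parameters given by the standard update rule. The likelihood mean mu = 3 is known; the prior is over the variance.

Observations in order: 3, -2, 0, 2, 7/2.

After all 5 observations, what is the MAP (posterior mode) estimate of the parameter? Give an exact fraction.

463/126

obs 1: x=3 → posterior Inverse-Gamma(9/4, 5/3)
obs 2: x=-2 → posterior Inverse-Gamma(11/4, 85/6)
obs 3: x=0 → posterior Inverse-Gamma(13/4, 56/3)
obs 4: x=2 → posterior Inverse-Gamma(15/4, 115/6)
obs 5: x=7/2 → posterior Inverse-Gamma(17/4, 463/24)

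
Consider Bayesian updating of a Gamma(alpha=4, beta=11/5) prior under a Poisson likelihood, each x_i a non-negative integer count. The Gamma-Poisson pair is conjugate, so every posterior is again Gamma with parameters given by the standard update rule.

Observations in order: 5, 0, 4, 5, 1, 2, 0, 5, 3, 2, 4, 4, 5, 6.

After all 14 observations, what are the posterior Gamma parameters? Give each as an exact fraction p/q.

alpha=50, beta=81/5

obs 1: x=5 → posterior Gamma(9, 16/5)
obs 2: x=0 → posterior Gamma(9, 21/5)
obs 3: x=4 → posterior Gamma(13, 26/5)
obs 4: x=5 → posterior Gamma(18, 31/5)
obs 5: x=1 → posterior Gamma(19, 36/5)
obs 6: x=2 → posterior Gamma(21, 41/5)
obs 7: x=0 → posterior Gamma(21, 46/5)
obs 8: x=5 → posterior Gamma(26, 51/5)
obs 9: x=3 → posterior Gamma(29, 56/5)
obs 10: x=2 → posterior Gamma(31, 61/5)
obs 11: x=4 → posterior Gamma(35, 66/5)
obs 12: x=4 → posterior Gamma(39, 71/5)
obs 13: x=5 → posterior Gamma(44, 76/5)
obs 14: x=6 → posterior Gamma(50, 81/5)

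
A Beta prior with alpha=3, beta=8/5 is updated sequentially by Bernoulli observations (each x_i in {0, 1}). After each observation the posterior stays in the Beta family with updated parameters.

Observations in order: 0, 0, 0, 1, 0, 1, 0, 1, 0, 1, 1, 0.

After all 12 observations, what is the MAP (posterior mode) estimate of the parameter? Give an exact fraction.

35/73

obs 1: x=0 → posterior Beta(3, 13/5)
obs 2: x=0 → posterior Beta(3, 18/5)
obs 3: x=0 → posterior Beta(3, 23/5)
obs 4: x=1 → posterior Beta(4, 23/5)
obs 5: x=0 → posterior Beta(4, 28/5)
obs 6: x=1 → posterior Beta(5, 28/5)
obs 7: x=0 → posterior Beta(5, 33/5)
obs 8: x=1 → posterior Beta(6, 33/5)
obs 9: x=0 → posterior Beta(6, 38/5)
obs 10: x=1 → posterior Beta(7, 38/5)
obs 11: x=1 → posterior Beta(8, 38/5)
obs 12: x=0 → posterior Beta(8, 43/5)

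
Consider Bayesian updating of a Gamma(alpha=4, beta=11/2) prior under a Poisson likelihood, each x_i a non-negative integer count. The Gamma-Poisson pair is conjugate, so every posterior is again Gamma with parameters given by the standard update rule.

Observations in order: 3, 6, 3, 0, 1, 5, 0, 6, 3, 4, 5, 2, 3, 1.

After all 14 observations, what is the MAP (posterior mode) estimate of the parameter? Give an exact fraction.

30/13

obs 1: x=3 → posterior Gamma(7, 13/2)
obs 2: x=6 → posterior Gamma(13, 15/2)
obs 3: x=3 → posterior Gamma(16, 17/2)
obs 4: x=0 → posterior Gamma(16, 19/2)
obs 5: x=1 → posterior Gamma(17, 21/2)
obs 6: x=5 → posterior Gamma(22, 23/2)
obs 7: x=0 → posterior Gamma(22, 25/2)
obs 8: x=6 → posterior Gamma(28, 27/2)
obs 9: x=3 → posterior Gamma(31, 29/2)
obs 10: x=4 → posterior Gamma(35, 31/2)
obs 11: x=5 → posterior Gamma(40, 33/2)
obs 12: x=2 → posterior Gamma(42, 35/2)
obs 13: x=3 → posterior Gamma(45, 37/2)
obs 14: x=1 → posterior Gamma(46, 39/2)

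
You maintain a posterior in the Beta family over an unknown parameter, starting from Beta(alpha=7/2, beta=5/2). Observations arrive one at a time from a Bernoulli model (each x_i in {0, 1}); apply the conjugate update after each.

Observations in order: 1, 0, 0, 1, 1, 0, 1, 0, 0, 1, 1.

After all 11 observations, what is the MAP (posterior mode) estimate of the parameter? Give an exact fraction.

17/30

obs 1: x=1 → posterior Beta(9/2, 5/2)
obs 2: x=0 → posterior Beta(9/2, 7/2)
obs 3: x=0 → posterior Beta(9/2, 9/2)
obs 4: x=1 → posterior Beta(11/2, 9/2)
obs 5: x=1 → posterior Beta(13/2, 9/2)
obs 6: x=0 → posterior Beta(13/2, 11/2)
obs 7: x=1 → posterior Beta(15/2, 11/2)
obs 8: x=0 → posterior Beta(15/2, 13/2)
obs 9: x=0 → posterior Beta(15/2, 15/2)
obs 10: x=1 → posterior Beta(17/2, 15/2)
obs 11: x=1 → posterior Beta(19/2, 15/2)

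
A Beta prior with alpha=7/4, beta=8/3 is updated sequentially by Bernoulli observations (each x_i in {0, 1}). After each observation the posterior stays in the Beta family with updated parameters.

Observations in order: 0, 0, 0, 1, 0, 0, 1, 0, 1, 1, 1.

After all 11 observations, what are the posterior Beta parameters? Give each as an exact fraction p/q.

obs 1: x=0 → posterior Beta(7/4, 11/3)
obs 2: x=0 → posterior Beta(7/4, 14/3)
obs 3: x=0 → posterior Beta(7/4, 17/3)
obs 4: x=1 → posterior Beta(11/4, 17/3)
obs 5: x=0 → posterior Beta(11/4, 20/3)
obs 6: x=0 → posterior Beta(11/4, 23/3)
obs 7: x=1 → posterior Beta(15/4, 23/3)
obs 8: x=0 → posterior Beta(15/4, 26/3)
obs 9: x=1 → posterior Beta(19/4, 26/3)
obs 10: x=1 → posterior Beta(23/4, 26/3)
obs 11: x=1 → posterior Beta(27/4, 26/3)

alpha=27/4, beta=26/3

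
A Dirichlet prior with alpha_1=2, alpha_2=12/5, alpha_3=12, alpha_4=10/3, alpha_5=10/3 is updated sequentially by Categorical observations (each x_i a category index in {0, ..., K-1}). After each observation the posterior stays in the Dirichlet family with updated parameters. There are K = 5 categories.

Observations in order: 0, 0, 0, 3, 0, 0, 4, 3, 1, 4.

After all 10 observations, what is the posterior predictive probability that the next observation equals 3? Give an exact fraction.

5/31

obs 1: x=0 → posterior Dirichlet(3, 12/5, 12, 10/3, 10/3)
obs 2: x=0 → posterior Dirichlet(4, 12/5, 12, 10/3, 10/3)
obs 3: x=0 → posterior Dirichlet(5, 12/5, 12, 10/3, 10/3)
obs 4: x=3 → posterior Dirichlet(5, 12/5, 12, 13/3, 10/3)
obs 5: x=0 → posterior Dirichlet(6, 12/5, 12, 13/3, 10/3)
obs 6: x=0 → posterior Dirichlet(7, 12/5, 12, 13/3, 10/3)
obs 7: x=4 → posterior Dirichlet(7, 12/5, 12, 13/3, 13/3)
obs 8: x=3 → posterior Dirichlet(7, 12/5, 12, 16/3, 13/3)
obs 9: x=1 → posterior Dirichlet(7, 17/5, 12, 16/3, 13/3)
obs 10: x=4 → posterior Dirichlet(7, 17/5, 12, 16/3, 16/3)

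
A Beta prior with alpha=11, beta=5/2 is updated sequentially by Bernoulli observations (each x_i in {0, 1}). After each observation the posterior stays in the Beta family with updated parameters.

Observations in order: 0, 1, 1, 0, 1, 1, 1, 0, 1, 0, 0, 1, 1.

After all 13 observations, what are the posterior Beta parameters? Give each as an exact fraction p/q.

obs 1: x=0 → posterior Beta(11, 7/2)
obs 2: x=1 → posterior Beta(12, 7/2)
obs 3: x=1 → posterior Beta(13, 7/2)
obs 4: x=0 → posterior Beta(13, 9/2)
obs 5: x=1 → posterior Beta(14, 9/2)
obs 6: x=1 → posterior Beta(15, 9/2)
obs 7: x=1 → posterior Beta(16, 9/2)
obs 8: x=0 → posterior Beta(16, 11/2)
obs 9: x=1 → posterior Beta(17, 11/2)
obs 10: x=0 → posterior Beta(17, 13/2)
obs 11: x=0 → posterior Beta(17, 15/2)
obs 12: x=1 → posterior Beta(18, 15/2)
obs 13: x=1 → posterior Beta(19, 15/2)

alpha=19, beta=15/2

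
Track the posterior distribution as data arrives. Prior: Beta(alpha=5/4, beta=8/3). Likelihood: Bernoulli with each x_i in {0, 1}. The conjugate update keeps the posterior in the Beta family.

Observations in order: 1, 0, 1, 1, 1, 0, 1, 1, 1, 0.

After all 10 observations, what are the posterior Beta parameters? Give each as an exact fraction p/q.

obs 1: x=1 → posterior Beta(9/4, 8/3)
obs 2: x=0 → posterior Beta(9/4, 11/3)
obs 3: x=1 → posterior Beta(13/4, 11/3)
obs 4: x=1 → posterior Beta(17/4, 11/3)
obs 5: x=1 → posterior Beta(21/4, 11/3)
obs 6: x=0 → posterior Beta(21/4, 14/3)
obs 7: x=1 → posterior Beta(25/4, 14/3)
obs 8: x=1 → posterior Beta(29/4, 14/3)
obs 9: x=1 → posterior Beta(33/4, 14/3)
obs 10: x=0 → posterior Beta(33/4, 17/3)

alpha=33/4, beta=17/3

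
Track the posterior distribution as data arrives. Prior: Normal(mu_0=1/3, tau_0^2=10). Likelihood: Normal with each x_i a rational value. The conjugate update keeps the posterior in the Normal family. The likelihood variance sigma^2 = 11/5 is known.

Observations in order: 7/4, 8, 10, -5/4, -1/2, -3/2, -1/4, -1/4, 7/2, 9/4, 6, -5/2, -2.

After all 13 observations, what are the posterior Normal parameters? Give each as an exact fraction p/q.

obs 1: x=7/4 → posterior Normal(547/366, 110/61)
obs 2: x=8 → posterior Normal(2947/666, 110/111)
obs 3: x=10 → posterior Normal(5947/966, 110/161)
obs 4: x=-5/4 → posterior Normal(2786/633, 110/211)
obs 5: x=-1/2 → posterior Normal(2711/783, 110/261)
obs 6: x=-3/2 → posterior Normal(2486/933, 110/311)
obs 7: x=-1/4 → posterior Normal(4897/2166, 110/361)
obs 8: x=-1/4 → posterior Normal(2411/1233, 110/411)
obs 9: x=7/2 → posterior Normal(2936/1383, 110/461)
obs 10: x=9/4 → posterior Normal(6547/3066, 110/511)
obs 11: x=6 → posterior Normal(491/198, 10/51)
obs 12: x=-5/2 → posterior Normal(7597/3666, 110/611)
obs 13: x=-2 → posterior Normal(6997/3966, 110/661)

mu_0=6997/3966, tau_0^2=110/661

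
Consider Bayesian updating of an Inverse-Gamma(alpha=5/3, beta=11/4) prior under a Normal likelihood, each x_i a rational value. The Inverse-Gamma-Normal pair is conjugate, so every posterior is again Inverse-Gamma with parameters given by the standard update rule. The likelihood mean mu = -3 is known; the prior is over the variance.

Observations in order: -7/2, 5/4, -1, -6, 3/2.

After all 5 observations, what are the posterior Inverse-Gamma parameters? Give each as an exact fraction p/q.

alpha=25/6, beta=913/32

obs 1: x=-7/2 → posterior Inverse-Gamma(13/6, 23/8)
obs 2: x=5/4 → posterior Inverse-Gamma(8/3, 381/32)
obs 3: x=-1 → posterior Inverse-Gamma(19/6, 445/32)
obs 4: x=-6 → posterior Inverse-Gamma(11/3, 589/32)
obs 5: x=3/2 → posterior Inverse-Gamma(25/6, 913/32)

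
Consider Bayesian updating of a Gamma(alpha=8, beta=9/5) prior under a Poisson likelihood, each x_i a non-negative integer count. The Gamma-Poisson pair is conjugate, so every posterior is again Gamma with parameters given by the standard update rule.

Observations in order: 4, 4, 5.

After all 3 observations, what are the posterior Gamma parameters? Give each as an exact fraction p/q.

alpha=21, beta=24/5

obs 1: x=4 → posterior Gamma(12, 14/5)
obs 2: x=4 → posterior Gamma(16, 19/5)
obs 3: x=5 → posterior Gamma(21, 24/5)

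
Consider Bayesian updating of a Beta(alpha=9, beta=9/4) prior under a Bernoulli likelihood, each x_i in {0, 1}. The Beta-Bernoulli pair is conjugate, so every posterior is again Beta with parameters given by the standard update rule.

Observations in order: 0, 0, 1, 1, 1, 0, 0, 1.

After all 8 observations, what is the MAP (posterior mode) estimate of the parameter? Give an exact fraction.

obs 1: x=0 → posterior Beta(9, 13/4)
obs 2: x=0 → posterior Beta(9, 17/4)
obs 3: x=1 → posterior Beta(10, 17/4)
obs 4: x=1 → posterior Beta(11, 17/4)
obs 5: x=1 → posterior Beta(12, 17/4)
obs 6: x=0 → posterior Beta(12, 21/4)
obs 7: x=0 → posterior Beta(12, 25/4)
obs 8: x=1 → posterior Beta(13, 25/4)

16/23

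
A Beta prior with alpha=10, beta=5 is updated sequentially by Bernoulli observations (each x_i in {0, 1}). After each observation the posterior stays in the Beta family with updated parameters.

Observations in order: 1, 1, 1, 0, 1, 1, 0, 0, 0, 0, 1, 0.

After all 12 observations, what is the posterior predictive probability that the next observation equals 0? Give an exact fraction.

obs 1: x=1 → posterior Beta(11, 5)
obs 2: x=1 → posterior Beta(12, 5)
obs 3: x=1 → posterior Beta(13, 5)
obs 4: x=0 → posterior Beta(13, 6)
obs 5: x=1 → posterior Beta(14, 6)
obs 6: x=1 → posterior Beta(15, 6)
obs 7: x=0 → posterior Beta(15, 7)
obs 8: x=0 → posterior Beta(15, 8)
obs 9: x=0 → posterior Beta(15, 9)
obs 10: x=0 → posterior Beta(15, 10)
obs 11: x=1 → posterior Beta(16, 10)
obs 12: x=0 → posterior Beta(16, 11)

11/27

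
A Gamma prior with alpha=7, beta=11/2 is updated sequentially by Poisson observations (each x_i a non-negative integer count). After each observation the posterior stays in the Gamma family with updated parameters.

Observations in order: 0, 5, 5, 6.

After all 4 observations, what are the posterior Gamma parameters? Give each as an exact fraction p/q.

alpha=23, beta=19/2

obs 1: x=0 → posterior Gamma(7, 13/2)
obs 2: x=5 → posterior Gamma(12, 15/2)
obs 3: x=5 → posterior Gamma(17, 17/2)
obs 4: x=6 → posterior Gamma(23, 19/2)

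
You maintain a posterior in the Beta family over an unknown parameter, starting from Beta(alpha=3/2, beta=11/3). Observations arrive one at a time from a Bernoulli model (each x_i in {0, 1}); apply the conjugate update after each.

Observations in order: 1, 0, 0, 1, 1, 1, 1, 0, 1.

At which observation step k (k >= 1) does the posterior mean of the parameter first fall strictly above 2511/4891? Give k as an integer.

k = 7

obs 1: x=1 → posterior Beta(5/2, 11/3)
obs 2: x=0 → posterior Beta(5/2, 14/3)
obs 3: x=0 → posterior Beta(5/2, 17/3)
obs 4: x=1 → posterior Beta(7/2, 17/3)
obs 5: x=1 → posterior Beta(9/2, 17/3)
obs 6: x=1 → posterior Beta(11/2, 17/3)
obs 7: x=1 → posterior Beta(13/2, 17/3)
obs 8: x=0 → posterior Beta(13/2, 20/3)
obs 9: x=1 → posterior Beta(15/2, 20/3)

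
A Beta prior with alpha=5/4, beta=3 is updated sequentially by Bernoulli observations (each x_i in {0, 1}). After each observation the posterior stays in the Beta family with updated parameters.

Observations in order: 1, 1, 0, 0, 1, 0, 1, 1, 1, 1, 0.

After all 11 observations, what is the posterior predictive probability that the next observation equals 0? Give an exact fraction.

28/61

obs 1: x=1 → posterior Beta(9/4, 3)
obs 2: x=1 → posterior Beta(13/4, 3)
obs 3: x=0 → posterior Beta(13/4, 4)
obs 4: x=0 → posterior Beta(13/4, 5)
obs 5: x=1 → posterior Beta(17/4, 5)
obs 6: x=0 → posterior Beta(17/4, 6)
obs 7: x=1 → posterior Beta(21/4, 6)
obs 8: x=1 → posterior Beta(25/4, 6)
obs 9: x=1 → posterior Beta(29/4, 6)
obs 10: x=1 → posterior Beta(33/4, 6)
obs 11: x=0 → posterior Beta(33/4, 7)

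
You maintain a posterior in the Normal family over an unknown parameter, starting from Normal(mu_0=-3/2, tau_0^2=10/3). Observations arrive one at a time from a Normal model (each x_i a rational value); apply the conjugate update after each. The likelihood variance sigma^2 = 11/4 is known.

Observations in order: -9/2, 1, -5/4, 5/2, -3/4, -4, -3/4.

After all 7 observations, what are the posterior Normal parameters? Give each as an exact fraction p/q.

mu_0=-719/626, tau_0^2=110/313

obs 1: x=-9/2 → posterior Normal(-459/146, 110/73)
obs 2: x=1 → posterior Normal(-379/226, 110/113)
obs 3: x=-5/4 → posterior Normal(-479/306, 110/153)
obs 4: x=5/2 → posterior Normal(-279/386, 110/193)
obs 5: x=-3/4 → posterior Normal(-339/466, 110/233)
obs 6: x=-4 → posterior Normal(-659/546, 110/273)
obs 7: x=-3/4 → posterior Normal(-719/626, 110/313)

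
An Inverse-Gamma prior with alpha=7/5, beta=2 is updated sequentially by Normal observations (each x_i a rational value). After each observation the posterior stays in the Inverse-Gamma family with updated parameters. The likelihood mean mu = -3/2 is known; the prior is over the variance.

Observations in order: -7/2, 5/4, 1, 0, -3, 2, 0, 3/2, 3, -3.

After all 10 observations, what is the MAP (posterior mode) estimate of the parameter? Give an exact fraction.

obs 1: x=-7/2 → posterior Inverse-Gamma(19/10, 4)
obs 2: x=5/4 → posterior Inverse-Gamma(12/5, 249/32)
obs 3: x=1 → posterior Inverse-Gamma(29/10, 349/32)
obs 4: x=0 → posterior Inverse-Gamma(17/5, 385/32)
obs 5: x=-3 → posterior Inverse-Gamma(39/10, 421/32)
obs 6: x=2 → posterior Inverse-Gamma(22/5, 617/32)
obs 7: x=0 → posterior Inverse-Gamma(49/10, 653/32)
obs 8: x=3/2 → posterior Inverse-Gamma(27/5, 797/32)
obs 9: x=3 → posterior Inverse-Gamma(59/10, 1121/32)
obs 10: x=-3 → posterior Inverse-Gamma(32/5, 1157/32)

5785/1184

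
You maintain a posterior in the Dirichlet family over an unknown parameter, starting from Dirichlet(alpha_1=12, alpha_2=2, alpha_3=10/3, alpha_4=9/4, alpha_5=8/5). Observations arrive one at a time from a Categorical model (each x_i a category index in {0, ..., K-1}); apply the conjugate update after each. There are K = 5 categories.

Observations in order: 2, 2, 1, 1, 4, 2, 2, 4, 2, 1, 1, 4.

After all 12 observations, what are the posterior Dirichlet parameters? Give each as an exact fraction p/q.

alpha_1=12, alpha_2=6, alpha_3=25/3, alpha_4=9/4, alpha_5=23/5

obs 1: x=2 → posterior Dirichlet(12, 2, 13/3, 9/4, 8/5)
obs 2: x=2 → posterior Dirichlet(12, 2, 16/3, 9/4, 8/5)
obs 3: x=1 → posterior Dirichlet(12, 3, 16/3, 9/4, 8/5)
obs 4: x=1 → posterior Dirichlet(12, 4, 16/3, 9/4, 8/5)
obs 5: x=4 → posterior Dirichlet(12, 4, 16/3, 9/4, 13/5)
obs 6: x=2 → posterior Dirichlet(12, 4, 19/3, 9/4, 13/5)
obs 7: x=2 → posterior Dirichlet(12, 4, 22/3, 9/4, 13/5)
obs 8: x=4 → posterior Dirichlet(12, 4, 22/3, 9/4, 18/5)
obs 9: x=2 → posterior Dirichlet(12, 4, 25/3, 9/4, 18/5)
obs 10: x=1 → posterior Dirichlet(12, 5, 25/3, 9/4, 18/5)
obs 11: x=1 → posterior Dirichlet(12, 6, 25/3, 9/4, 18/5)
obs 12: x=4 → posterior Dirichlet(12, 6, 25/3, 9/4, 23/5)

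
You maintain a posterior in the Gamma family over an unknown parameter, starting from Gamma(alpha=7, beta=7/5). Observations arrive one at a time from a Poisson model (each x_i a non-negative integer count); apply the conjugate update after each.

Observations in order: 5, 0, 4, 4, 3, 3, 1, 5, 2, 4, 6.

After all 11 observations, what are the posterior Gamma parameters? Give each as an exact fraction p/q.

alpha=44, beta=62/5

obs 1: x=5 → posterior Gamma(12, 12/5)
obs 2: x=0 → posterior Gamma(12, 17/5)
obs 3: x=4 → posterior Gamma(16, 22/5)
obs 4: x=4 → posterior Gamma(20, 27/5)
obs 5: x=3 → posterior Gamma(23, 32/5)
obs 6: x=3 → posterior Gamma(26, 37/5)
obs 7: x=1 → posterior Gamma(27, 42/5)
obs 8: x=5 → posterior Gamma(32, 47/5)
obs 9: x=2 → posterior Gamma(34, 52/5)
obs 10: x=4 → posterior Gamma(38, 57/5)
obs 11: x=6 → posterior Gamma(44, 62/5)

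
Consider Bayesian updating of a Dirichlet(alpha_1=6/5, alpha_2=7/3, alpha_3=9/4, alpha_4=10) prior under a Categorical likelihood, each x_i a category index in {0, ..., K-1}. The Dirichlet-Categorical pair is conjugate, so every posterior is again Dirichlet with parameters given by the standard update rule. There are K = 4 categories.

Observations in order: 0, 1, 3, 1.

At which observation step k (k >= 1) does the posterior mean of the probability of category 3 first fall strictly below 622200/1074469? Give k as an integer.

obs 1: x=0 → posterior Dirichlet(11/5, 7/3, 9/4, 10)
obs 2: x=1 → posterior Dirichlet(11/5, 10/3, 9/4, 10)
obs 3: x=3 → posterior Dirichlet(11/5, 10/3, 9/4, 11)
obs 4: x=1 → posterior Dirichlet(11/5, 13/3, 9/4, 11)

k = 2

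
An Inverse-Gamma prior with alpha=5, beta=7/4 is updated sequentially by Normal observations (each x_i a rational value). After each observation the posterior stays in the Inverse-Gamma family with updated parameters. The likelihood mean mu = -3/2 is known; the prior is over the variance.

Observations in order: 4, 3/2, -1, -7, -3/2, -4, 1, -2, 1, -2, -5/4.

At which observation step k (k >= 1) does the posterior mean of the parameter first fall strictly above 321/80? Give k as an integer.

obs 1: x=4 → posterior Inverse-Gamma(11/2, 135/8)
obs 2: x=3/2 → posterior Inverse-Gamma(6, 171/8)
obs 3: x=-1 → posterior Inverse-Gamma(13/2, 43/2)
obs 4: x=-7 → posterior Inverse-Gamma(7, 293/8)
obs 5: x=-3/2 → posterior Inverse-Gamma(15/2, 293/8)
obs 6: x=-4 → posterior Inverse-Gamma(8, 159/4)
obs 7: x=1 → posterior Inverse-Gamma(17/2, 343/8)
obs 8: x=-2 → posterior Inverse-Gamma(9, 43)
obs 9: x=1 → posterior Inverse-Gamma(19/2, 369/8)
obs 10: x=-2 → posterior Inverse-Gamma(10, 185/4)
obs 11: x=-5/4 → posterior Inverse-Gamma(21/2, 1481/32)

k = 2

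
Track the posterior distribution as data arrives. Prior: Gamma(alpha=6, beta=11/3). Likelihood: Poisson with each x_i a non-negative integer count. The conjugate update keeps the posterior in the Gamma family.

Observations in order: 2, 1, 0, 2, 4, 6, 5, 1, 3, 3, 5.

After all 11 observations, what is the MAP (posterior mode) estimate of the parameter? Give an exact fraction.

obs 1: x=2 → posterior Gamma(8, 14/3)
obs 2: x=1 → posterior Gamma(9, 17/3)
obs 3: x=0 → posterior Gamma(9, 20/3)
obs 4: x=2 → posterior Gamma(11, 23/3)
obs 5: x=4 → posterior Gamma(15, 26/3)
obs 6: x=6 → posterior Gamma(21, 29/3)
obs 7: x=5 → posterior Gamma(26, 32/3)
obs 8: x=1 → posterior Gamma(27, 35/3)
obs 9: x=3 → posterior Gamma(30, 38/3)
obs 10: x=3 → posterior Gamma(33, 41/3)
obs 11: x=5 → posterior Gamma(38, 44/3)

111/44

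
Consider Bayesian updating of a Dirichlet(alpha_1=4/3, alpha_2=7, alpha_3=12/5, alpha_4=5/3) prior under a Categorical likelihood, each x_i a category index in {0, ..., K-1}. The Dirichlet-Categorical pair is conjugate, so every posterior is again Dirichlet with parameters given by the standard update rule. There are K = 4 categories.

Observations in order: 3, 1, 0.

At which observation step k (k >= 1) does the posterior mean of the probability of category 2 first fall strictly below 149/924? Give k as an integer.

k = 3

obs 1: x=3 → posterior Dirichlet(4/3, 7, 12/5, 8/3)
obs 2: x=1 → posterior Dirichlet(4/3, 8, 12/5, 8/3)
obs 3: x=0 → posterior Dirichlet(7/3, 8, 12/5, 8/3)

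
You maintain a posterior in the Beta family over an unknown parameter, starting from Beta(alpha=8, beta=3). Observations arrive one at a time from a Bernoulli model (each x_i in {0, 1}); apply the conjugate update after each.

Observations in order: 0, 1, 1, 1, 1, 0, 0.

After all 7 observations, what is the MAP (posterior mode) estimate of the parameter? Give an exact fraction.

11/16

obs 1: x=0 → posterior Beta(8, 4)
obs 2: x=1 → posterior Beta(9, 4)
obs 3: x=1 → posterior Beta(10, 4)
obs 4: x=1 → posterior Beta(11, 4)
obs 5: x=1 → posterior Beta(12, 4)
obs 6: x=0 → posterior Beta(12, 5)
obs 7: x=0 → posterior Beta(12, 6)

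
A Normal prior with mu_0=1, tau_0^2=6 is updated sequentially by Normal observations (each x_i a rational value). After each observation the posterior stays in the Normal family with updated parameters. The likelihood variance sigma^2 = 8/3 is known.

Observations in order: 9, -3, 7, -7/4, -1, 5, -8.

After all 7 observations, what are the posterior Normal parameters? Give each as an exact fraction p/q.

obs 1: x=9 → posterior Normal(85/13, 24/13)
obs 2: x=-3 → posterior Normal(29/11, 12/11)
obs 3: x=7 → posterior Normal(121/31, 24/31)
obs 4: x=-7/4 → posterior Normal(421/160, 3/5)
obs 5: x=-1 → posterior Normal(55/28, 24/49)
obs 6: x=5 → posterior Normal(565/232, 12/29)
obs 7: x=-8 → posterior Normal(277/268, 24/67)

mu_0=277/268, tau_0^2=24/67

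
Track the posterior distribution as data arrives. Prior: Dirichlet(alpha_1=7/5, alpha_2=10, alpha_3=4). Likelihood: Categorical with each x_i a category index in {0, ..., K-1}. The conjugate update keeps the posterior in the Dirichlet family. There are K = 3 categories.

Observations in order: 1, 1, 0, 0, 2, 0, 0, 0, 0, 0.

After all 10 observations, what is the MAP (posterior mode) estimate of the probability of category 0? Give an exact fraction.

obs 1: x=1 → posterior Dirichlet(7/5, 11, 4)
obs 2: x=1 → posterior Dirichlet(7/5, 12, 4)
obs 3: x=0 → posterior Dirichlet(12/5, 12, 4)
obs 4: x=0 → posterior Dirichlet(17/5, 12, 4)
obs 5: x=2 → posterior Dirichlet(17/5, 12, 5)
obs 6: x=0 → posterior Dirichlet(22/5, 12, 5)
obs 7: x=0 → posterior Dirichlet(27/5, 12, 5)
obs 8: x=0 → posterior Dirichlet(32/5, 12, 5)
obs 9: x=0 → posterior Dirichlet(37/5, 12, 5)
obs 10: x=0 → posterior Dirichlet(42/5, 12, 5)

37/112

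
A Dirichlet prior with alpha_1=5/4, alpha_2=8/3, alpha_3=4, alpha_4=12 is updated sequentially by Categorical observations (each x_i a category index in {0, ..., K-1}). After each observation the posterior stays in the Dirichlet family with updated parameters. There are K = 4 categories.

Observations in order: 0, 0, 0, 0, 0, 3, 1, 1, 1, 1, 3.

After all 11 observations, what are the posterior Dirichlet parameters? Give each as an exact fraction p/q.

alpha_1=25/4, alpha_2=20/3, alpha_3=4, alpha_4=14

obs 1: x=0 → posterior Dirichlet(9/4, 8/3, 4, 12)
obs 2: x=0 → posterior Dirichlet(13/4, 8/3, 4, 12)
obs 3: x=0 → posterior Dirichlet(17/4, 8/3, 4, 12)
obs 4: x=0 → posterior Dirichlet(21/4, 8/3, 4, 12)
obs 5: x=0 → posterior Dirichlet(25/4, 8/3, 4, 12)
obs 6: x=3 → posterior Dirichlet(25/4, 8/3, 4, 13)
obs 7: x=1 → posterior Dirichlet(25/4, 11/3, 4, 13)
obs 8: x=1 → posterior Dirichlet(25/4, 14/3, 4, 13)
obs 9: x=1 → posterior Dirichlet(25/4, 17/3, 4, 13)
obs 10: x=1 → posterior Dirichlet(25/4, 20/3, 4, 13)
obs 11: x=3 → posterior Dirichlet(25/4, 20/3, 4, 14)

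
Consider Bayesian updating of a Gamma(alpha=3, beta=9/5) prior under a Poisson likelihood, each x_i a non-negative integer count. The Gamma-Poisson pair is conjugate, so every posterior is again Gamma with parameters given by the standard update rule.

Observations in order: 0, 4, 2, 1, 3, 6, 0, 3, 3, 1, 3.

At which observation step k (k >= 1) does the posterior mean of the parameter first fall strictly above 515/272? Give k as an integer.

k = 5

obs 1: x=0 → posterior Gamma(3, 14/5)
obs 2: x=4 → posterior Gamma(7, 19/5)
obs 3: x=2 → posterior Gamma(9, 24/5)
obs 4: x=1 → posterior Gamma(10, 29/5)
obs 5: x=3 → posterior Gamma(13, 34/5)
obs 6: x=6 → posterior Gamma(19, 39/5)
obs 7: x=0 → posterior Gamma(19, 44/5)
obs 8: x=3 → posterior Gamma(22, 49/5)
obs 9: x=3 → posterior Gamma(25, 54/5)
obs 10: x=1 → posterior Gamma(26, 59/5)
obs 11: x=3 → posterior Gamma(29, 64/5)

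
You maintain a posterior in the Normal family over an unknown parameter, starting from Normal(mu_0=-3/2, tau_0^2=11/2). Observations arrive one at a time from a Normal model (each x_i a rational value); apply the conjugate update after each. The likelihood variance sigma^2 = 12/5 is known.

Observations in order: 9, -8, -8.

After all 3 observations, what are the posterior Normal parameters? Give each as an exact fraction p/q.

obs 1: x=9 → posterior Normal(459/79, 132/79)
obs 2: x=-8 → posterior Normal(19/134, 66/67)
obs 3: x=-8 → posterior Normal(-421/189, 44/63)

mu_0=-421/189, tau_0^2=44/63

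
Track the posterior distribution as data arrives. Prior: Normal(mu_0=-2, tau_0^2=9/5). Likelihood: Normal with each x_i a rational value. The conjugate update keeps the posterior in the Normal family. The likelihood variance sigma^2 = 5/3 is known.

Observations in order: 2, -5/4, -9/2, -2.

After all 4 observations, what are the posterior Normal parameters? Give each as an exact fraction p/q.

obs 1: x=2 → posterior Normal(1/13, 45/52)
obs 2: x=-5/4 → posterior Normal(-119/316, 45/79)
obs 3: x=-9/2 → posterior Normal(-605/424, 45/106)
obs 4: x=-2 → posterior Normal(-821/532, 45/133)

mu_0=-821/532, tau_0^2=45/133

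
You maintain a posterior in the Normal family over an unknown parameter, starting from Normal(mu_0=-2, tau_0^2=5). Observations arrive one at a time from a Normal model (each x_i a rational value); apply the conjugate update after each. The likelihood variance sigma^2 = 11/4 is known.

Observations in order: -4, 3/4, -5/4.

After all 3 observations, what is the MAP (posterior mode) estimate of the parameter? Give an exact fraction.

-112/71

obs 1: x=-4 → posterior Normal(-102/31, 55/31)
obs 2: x=3/4 → posterior Normal(-29/17, 55/51)
obs 3: x=-5/4 → posterior Normal(-112/71, 55/71)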